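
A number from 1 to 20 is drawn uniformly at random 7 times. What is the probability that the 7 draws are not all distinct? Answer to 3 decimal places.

0.695

P(all 7 different) = 20/20 · 19/20 · ··· · 14/20 ≈ 0.305.
P(at least two equal) = 1 − 0.305 = 0.695.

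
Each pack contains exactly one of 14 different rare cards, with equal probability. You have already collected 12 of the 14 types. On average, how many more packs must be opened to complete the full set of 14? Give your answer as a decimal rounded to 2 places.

Starting from 12 distinct types, each trial gives a new one with probability (14−i)/14 when i types are held, so the wait for the next new type is 14/(14−i).
E = 14/2 + 14/1 = 21 ≈ 21.00.

21.00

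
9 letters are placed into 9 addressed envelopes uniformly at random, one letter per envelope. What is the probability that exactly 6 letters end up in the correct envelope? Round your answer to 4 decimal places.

Choose which 6 of the 9 are fixed: C(9,6) = 84 ways.
The remaining 3 must have no fixed point: D(3) = 2.
P = 84·2/362880 = 1/2160 ≈ 0.0005.

0.0005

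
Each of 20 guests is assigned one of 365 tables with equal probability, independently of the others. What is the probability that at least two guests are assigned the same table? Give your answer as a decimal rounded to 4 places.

0.4114

It's easier to compute the probability that all 20 are distinct.
P(all distinct) = 365/365 · 364/365 · ··· · 346/365 ≈ 0.5886.
So the probability of at least one match is 1 − 0.5886 = 0.4114.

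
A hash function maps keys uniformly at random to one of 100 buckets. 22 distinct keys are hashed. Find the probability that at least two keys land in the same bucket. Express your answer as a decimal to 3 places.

It's easier to compute the probability that all 22 are distinct.
P(all distinct) = 100/100 · 99/100 · ··· · 79/100 ≈ 0.082.
So the probability of at least one match is 1 − 0.082 = 0.918.

0.918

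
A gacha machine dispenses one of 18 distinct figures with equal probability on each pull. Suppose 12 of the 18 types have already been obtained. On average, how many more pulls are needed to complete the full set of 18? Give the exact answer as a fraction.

Starting from 12 distinct types, each trial gives a new one with probability (18−i)/18 when i types are held, so the wait for the next new type is 18/(18−i).
E = 18/6 + 18/5 + 18/4 + 18/3 + 18/2 + 18/1 = 441/10.

441/10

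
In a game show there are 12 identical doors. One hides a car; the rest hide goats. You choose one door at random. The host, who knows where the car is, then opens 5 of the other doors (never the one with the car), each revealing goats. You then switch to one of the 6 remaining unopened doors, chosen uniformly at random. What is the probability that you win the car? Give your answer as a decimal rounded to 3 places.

Your original door holds the car with probability 1/12, so the other 11 collectively hold it with probability 11/12.
The host can always find 5 empty doors to open, so the reveals don't change that 11/12; it is now spread over the 6 remaining unopened doors.
P(win by switching) = (11/12) · (1/6) = 11/72 ≈ 0.153.

0.153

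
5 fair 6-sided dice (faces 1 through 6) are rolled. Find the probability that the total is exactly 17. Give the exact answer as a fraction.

65/648

There are 6^5 = 7776 equally likely outcomes.
The number of ordered 5-tuples from {1,…,6} summing to 17 is 780.
P(sum = 17) = 780/7776 = 65/648.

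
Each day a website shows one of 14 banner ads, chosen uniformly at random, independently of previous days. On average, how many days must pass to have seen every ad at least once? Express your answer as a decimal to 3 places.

After i distinct types are collected, each trial gives a new one with probability (14−i)/14, so the expected wait for the next new type is 14/(14−i).
E = 14/14 + 14/13 + 14/12 + 14/11 + 14/10 + 14/9 + 14/8 + 14/7 + 14/6 + 14/5 + 14/4 + 14/3 + 14/2 + 14/1 = 1171733/25740 ≈ 45.522.

45.522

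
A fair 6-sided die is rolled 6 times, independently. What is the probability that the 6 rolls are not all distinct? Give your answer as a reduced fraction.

319/324

P(all 6 different) = 6/6 · 5/6 · ··· · 1/6 = 5/324.
P(at least two equal) = 1 − 5/324 = 319/324.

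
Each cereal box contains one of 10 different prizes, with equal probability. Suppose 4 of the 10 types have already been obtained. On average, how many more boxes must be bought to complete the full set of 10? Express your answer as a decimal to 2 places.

Starting from 4 distinct types, each trial gives a new one with probability (10−i)/10 when i types are held, so the wait for the next new type is 10/(10−i).
E = 10/6 + 10/5 + 10/4 + 10/3 + 10/2 + 10/1 = 49/2 ≈ 24.50.

24.50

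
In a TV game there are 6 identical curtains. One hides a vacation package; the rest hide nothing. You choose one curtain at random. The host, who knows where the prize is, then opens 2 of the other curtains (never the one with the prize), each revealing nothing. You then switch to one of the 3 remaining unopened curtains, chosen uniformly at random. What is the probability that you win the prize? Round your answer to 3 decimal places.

Your original curtain holds the prize with probability 1/6, so the other 5 collectively hold it with probability 5/6.
The host can always find 2 empty curtains to open, so the reveals don't change that 5/6; it is now spread over the 3 remaining unopened curtains.
P(win by switching) = (5/6) · (1/3) = 5/18 ≈ 0.278.

0.278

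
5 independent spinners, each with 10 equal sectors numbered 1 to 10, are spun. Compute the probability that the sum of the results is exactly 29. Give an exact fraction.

There are 10^5 = 100000 equally likely outcomes.
The number of ordered 5-tuples from {1,…,10} summing to 29 is 5875.
P(sum = 29) = 5875/100000 = 47/800.

47/800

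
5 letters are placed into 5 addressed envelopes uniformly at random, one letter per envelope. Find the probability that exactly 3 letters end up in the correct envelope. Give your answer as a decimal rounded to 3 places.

Choose which 3 of the 5 are fixed: C(5,3) = 10 ways.
The remaining 2 must have no fixed point: D(2) = 1.
P = 10·1/120 = 1/12 ≈ 0.083.

0.083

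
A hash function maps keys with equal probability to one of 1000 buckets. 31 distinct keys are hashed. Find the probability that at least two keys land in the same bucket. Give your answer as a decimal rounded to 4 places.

It's easier to compute the probability that all 31 are distinct.
P(all distinct) = 1000/1000 · 999/1000 · ··· · 970/1000 ≈ 0.6251.
So the probability of at least one match is 1 − 0.6251 = 0.3749.

0.3749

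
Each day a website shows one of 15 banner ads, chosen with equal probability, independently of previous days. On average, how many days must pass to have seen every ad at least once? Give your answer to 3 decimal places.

After i distinct types are collected, each trial gives a new one with probability (15−i)/15, so the expected wait for the next new type is 15/(15−i).
E = 15/15 + 15/14 + 15/13 + 15/12 + 15/11 + 15/10 + 15/9 + 15/8 + 15/7 + 15/6 + 15/5 + 15/4 + 15/3 + 15/2 + 15/1 = 1195757/24024 ≈ 49.773.

49.773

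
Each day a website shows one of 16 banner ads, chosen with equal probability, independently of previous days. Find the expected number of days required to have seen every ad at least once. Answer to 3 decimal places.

After i distinct types are collected, each trial gives a new one with probability (16−i)/16, so the expected wait for the next new type is 16/(16−i).
E = 16/16 + 16/15 + 16/14 + 16/13 + 16/12 + 16/11 + 16/10 + 16/9 + 16/8 + 16/7 + 16/6 + 16/5 + 16/4 + 16/3 + 16/2 + 16/1 = 2436559/45045 ≈ 54.092.

54.092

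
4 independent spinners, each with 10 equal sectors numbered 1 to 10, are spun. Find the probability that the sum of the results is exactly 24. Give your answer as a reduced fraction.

There are 10^4 = 10000 equally likely outcomes.
The number of ordered 4-tuples from {1,…,10} summing to 24 is 633.
P(sum = 24) = 633/10000.

633/10000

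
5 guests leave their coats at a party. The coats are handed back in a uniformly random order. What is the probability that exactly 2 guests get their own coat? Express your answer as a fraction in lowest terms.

1/6

Choose which 2 of the 5 are fixed: C(5,2) = 10 ways.
The remaining 3 must have no fixed point: D(3) = 2.
P = 10·2/120 = 1/6.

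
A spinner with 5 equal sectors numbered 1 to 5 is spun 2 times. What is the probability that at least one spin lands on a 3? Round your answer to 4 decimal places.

0.3600

P(no spin lands on a 3) = (4/5)^2 ≈ 0.6400.
P(at least one) = 1 − 0.6400 = 0.3600.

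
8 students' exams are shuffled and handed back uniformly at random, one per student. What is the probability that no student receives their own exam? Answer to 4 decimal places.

0.3679

This is the derangement probability: permutations of 8 with no fixed point.
D(8) = 8! · (1 − 1/1! + 1/2! − ··· + (−1)^8/8!) = 14833.
P = 14833/40320 = 2119/5760 ≈ 0.3679.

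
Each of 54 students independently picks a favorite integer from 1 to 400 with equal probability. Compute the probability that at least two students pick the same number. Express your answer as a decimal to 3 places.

It's easier to compute the probability that all 54 are distinct.
P(all distinct) = 400/400 · 399/400 · ··· · 347/400 ≈ 0.024.
So the probability of at least one match is 1 − 0.024 = 0.976.

0.976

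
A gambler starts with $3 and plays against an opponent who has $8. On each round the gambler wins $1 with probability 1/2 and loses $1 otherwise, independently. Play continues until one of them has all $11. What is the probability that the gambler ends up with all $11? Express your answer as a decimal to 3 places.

0.273

With a fair step, P(i) = ½P(i−1) + ½P(i+1) with P(0)=0, P(11)=1 has the linear solution P(i) = i/11.
P(3) = 3/11 ≈ 0.273.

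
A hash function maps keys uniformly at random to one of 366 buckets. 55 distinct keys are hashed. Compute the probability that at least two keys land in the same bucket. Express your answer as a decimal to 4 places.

It's easier to compute the probability that all 55 are distinct.
P(all distinct) = 366/366 · 365/366 · ··· · 312/366 ≈ 0.0139.
So the probability of at least one match is 1 − 0.0139 = 0.9861.

0.9861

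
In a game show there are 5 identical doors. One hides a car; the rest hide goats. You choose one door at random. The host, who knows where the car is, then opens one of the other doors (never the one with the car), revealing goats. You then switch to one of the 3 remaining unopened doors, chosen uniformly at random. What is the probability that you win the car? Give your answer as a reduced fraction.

4/15

Your original door holds the car with probability 1/5, so the other 4 collectively hold it with probability 4/5.
The host can always find an empty door to open, so this doesn't change that 4/5; it is now spread over the 3 remaining unopened doors.
P(win by switching) = (4/5) · (1/3) = 4/15.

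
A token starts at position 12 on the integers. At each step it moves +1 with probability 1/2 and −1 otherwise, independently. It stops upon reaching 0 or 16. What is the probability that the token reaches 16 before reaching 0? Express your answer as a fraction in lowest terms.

3/4

With a fair step, P(i) = ½P(i−1) + ½P(i+1) with P(0)=0, P(16)=1 has the linear solution P(i) = i/16.
P(12) = 12/16 = 3/4.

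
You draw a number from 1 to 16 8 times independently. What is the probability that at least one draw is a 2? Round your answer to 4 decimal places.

P(no draw is a 2) = (15/16)^8 ≈ 0.5967.
P(at least one) = 1 − 0.5967 = 0.4033.

0.4033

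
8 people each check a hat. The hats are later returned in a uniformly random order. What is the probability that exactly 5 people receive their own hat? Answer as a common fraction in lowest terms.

Choose which 5 of the 8 are fixed: C(8,5) = 56 ways.
The remaining 3 must have no fixed point: D(3) = 2.
P = 56·2/40320 = 1/360.

1/360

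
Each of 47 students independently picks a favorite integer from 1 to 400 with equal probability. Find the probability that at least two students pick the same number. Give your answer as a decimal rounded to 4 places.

It's easier to compute the probability that all 47 are distinct.
P(all distinct) = 400/400 · 399/400 · ··· · 354/400 ≈ 0.0600.
So the probability of at least one match is 1 − 0.0600 = 0.9400.

0.9400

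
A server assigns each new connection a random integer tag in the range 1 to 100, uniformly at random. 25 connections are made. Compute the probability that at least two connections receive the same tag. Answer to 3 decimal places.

0.962

It's easier to compute the probability that all 25 are distinct.
P(all distinct) = 100/100 · 99/100 · ··· · 76/100 ≈ 0.038.
So the probability of at least one match is 1 − 0.038 = 0.962.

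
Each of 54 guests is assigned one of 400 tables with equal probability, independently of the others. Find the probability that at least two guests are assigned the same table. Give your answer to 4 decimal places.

0.9764

It's easier to compute the probability that all 54 are distinct.
P(all distinct) = 400/400 · 399/400 · ··· · 347/400 ≈ 0.0236.
So the probability of at least one match is 1 − 0.0236 = 0.9764.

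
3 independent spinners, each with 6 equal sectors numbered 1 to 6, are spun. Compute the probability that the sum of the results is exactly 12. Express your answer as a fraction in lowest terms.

There are 6^3 = 216 equally likely outcomes.
The number of ordered 3-tuples from {1,…,6} summing to 12 is 25.
P(sum = 12) = 25/216.

25/216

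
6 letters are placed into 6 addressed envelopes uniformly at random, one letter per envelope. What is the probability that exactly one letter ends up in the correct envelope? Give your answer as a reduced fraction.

11/30

Choose which one is fixed: C(6,1) = 6 ways.
The remaining 5 must have no fixed point: D(5) = 44.
P = 6·44/720 = 11/30.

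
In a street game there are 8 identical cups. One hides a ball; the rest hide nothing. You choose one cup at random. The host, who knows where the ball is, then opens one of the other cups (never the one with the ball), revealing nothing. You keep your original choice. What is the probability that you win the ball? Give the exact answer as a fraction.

The host can always open an empty cup regardless of your choice, so this gives no information about your original cup.
P(win by staying) = 1/8.

1/8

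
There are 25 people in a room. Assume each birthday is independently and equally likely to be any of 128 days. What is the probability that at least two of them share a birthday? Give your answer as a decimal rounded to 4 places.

0.9187

It's easier to compute the probability that all 25 are distinct.
P(all distinct) = 128/128 · 127/128 · ··· · 104/128 ≈ 0.0813.
So the probability of at least one match is 1 − 0.0813 = 0.9187.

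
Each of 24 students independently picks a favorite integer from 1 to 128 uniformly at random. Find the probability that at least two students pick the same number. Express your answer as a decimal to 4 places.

0.8999

It's easier to compute the probability that all 24 are distinct.
P(all distinct) = 128/128 · 127/128 · ··· · 105/128 ≈ 0.1001.
So the probability of at least one match is 1 − 0.1001 = 0.8999.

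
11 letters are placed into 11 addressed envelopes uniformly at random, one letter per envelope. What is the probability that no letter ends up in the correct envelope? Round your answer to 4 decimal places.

0.3679

This is the derangement probability: permutations of 11 with no fixed point.
D(11) = 11! · (1 − 1/1! + 1/2! − ··· + (−1)^11/11!) = 14684570.
P = 14684570/39916800 = 1468457/3991680 ≈ 0.3679.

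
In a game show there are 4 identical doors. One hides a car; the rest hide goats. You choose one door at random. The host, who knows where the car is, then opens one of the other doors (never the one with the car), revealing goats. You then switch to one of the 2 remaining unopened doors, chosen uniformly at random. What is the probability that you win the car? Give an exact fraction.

3/8

Your original door holds the car with probability 1/4, so the other 3 collectively hold it with probability 3/4.
The host can always find an empty door to open, so this doesn't change that 3/4; it is now spread over the 2 remaining unopened doors.
P(win by switching) = (3/4) · (1/2) = 3/8.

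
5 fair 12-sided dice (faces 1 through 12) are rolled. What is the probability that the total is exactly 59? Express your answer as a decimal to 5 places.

There are 12^5 = 248832 equally likely outcomes.
The number of ordered 5-tuples from {1,…,12} summing to 59 is 5.
P(sum = 59) = 5/248832 ≈ 0.00002.

0.00002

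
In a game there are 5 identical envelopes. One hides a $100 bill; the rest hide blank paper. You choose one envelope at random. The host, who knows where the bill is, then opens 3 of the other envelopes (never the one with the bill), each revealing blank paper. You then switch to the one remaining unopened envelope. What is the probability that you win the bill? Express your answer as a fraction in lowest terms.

4/5

Your original envelope holds the bill with probability 1/5, so the other 4 collectively hold it with probability 4/5.
The host can always find 3 empty envelopes to open, so the reveals don't change that 4/5; it is now spread over the 1 remaining unopened envelope.
P(win by switching) = (4/5) · (1/1) = 4/5.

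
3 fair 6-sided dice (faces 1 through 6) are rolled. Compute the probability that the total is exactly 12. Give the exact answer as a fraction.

25/216

There are 6^3 = 216 equally likely outcomes.
The number of ordered 3-tuples from {1,…,6} summing to 12 is 25.
P(sum = 12) = 25/216.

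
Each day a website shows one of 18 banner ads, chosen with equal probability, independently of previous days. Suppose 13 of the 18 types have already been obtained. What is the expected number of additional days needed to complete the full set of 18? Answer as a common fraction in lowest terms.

411/10

Starting from 13 distinct types, each trial gives a new one with probability (18−i)/18 when i types are held, so the wait for the next new type is 18/(18−i).
E = 18/5 + 18/4 + 18/3 + 18/2 + 18/1 = 411/10.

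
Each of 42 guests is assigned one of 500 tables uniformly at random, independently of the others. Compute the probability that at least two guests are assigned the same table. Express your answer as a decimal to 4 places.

It's easier to compute the probability that all 42 are distinct.
P(all distinct) = 500/500 · 499/500 · ··· · 459/500 ≈ 0.1700.
So the probability of at least one match is 1 − 0.1700 = 0.8300.

0.8300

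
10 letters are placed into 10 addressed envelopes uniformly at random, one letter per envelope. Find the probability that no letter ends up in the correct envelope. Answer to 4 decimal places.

This is the derangement probability: permutations of 10 with no fixed point.
D(10) = 10! · (1 − 1/1! + 1/2! − ··· + (−1)^10/10!) = 1334961.
P = 1334961/3628800 = 16481/44800 ≈ 0.3679.

0.3679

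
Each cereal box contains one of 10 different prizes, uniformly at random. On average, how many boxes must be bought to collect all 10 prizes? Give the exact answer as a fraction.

7381/252

After i distinct types are collected, each trial gives a new one with probability (10−i)/10, so the expected wait for the next new type is 10/(10−i).
E = 10/10 + 10/9 + 10/8 + 10/7 + 10/6 + 10/5 + 10/4 + 10/3 + 10/2 + 10/1 = 7381/252.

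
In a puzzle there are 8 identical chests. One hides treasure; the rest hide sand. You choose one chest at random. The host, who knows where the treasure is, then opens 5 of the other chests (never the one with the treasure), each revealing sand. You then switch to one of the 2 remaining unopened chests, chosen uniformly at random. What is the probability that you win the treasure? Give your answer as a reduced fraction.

Your original chest holds the treasure with probability 1/8, so the other 7 collectively hold it with probability 7/8.
The host can always find 5 empty chests to open, so the reveals don't change that 7/8; it is now spread over the 2 remaining unopened chests.
P(win by switching) = (7/8) · (1/2) = 7/16.

7/16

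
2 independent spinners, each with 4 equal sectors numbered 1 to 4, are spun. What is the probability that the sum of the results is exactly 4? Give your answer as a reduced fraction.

There are 4^2 = 16 equally likely outcomes.
The number of ordered 2-tuples from {1,…,4} summing to 4 is 3.
P(sum = 4) = 3/16.

3/16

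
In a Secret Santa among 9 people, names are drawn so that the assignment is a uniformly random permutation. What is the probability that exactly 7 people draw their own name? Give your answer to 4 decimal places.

0.0001

Choose which 7 of the 9 are fixed: C(9,7) = 36 ways.
The remaining 2 must have no fixed point: D(2) = 1.
P = 36·1/362880 = 1/10080 ≈ 0.0001.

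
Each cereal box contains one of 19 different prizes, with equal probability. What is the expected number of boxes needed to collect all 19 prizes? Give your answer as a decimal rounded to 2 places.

67.41

After i distinct types are collected, each trial gives a new one with probability (19−i)/19, so the expected wait for the next new type is 19/(19−i).
E = 19/19 + 19/18 + 19/17 + 19/16 + 19/15 + 19/14 + 19/13 + 19/12 + 19/11 + 19/10 + 19/9 + 19/8 + 19/7 + 19/6 + 19/5 + 19/4 + 19/3 + 19/2 + 19/1 = 275295799/4084080 ≈ 67.41.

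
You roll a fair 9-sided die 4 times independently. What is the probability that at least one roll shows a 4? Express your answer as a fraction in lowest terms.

2465/6561

P(no roll shows a 4) = (8/9)^4 = 4096/6561.
P(at least one) = 1 − 4096/6561 = 2465/6561.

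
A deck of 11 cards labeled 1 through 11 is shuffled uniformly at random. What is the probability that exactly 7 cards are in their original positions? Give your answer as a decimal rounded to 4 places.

Choose which 7 of the 11 are fixed: C(11,7) = 330 ways.
The remaining 4 must have no fixed point: D(4) = 9.
P = 330·9/39916800 = 1/13440 ≈ 0.0001.

0.0001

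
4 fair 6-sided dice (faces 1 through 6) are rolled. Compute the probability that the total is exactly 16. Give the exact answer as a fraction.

125/1296

There are 6^4 = 1296 equally likely outcomes.
The number of ordered 4-tuples from {1,…,6} summing to 16 is 125.
P(sum = 16) = 125/1296.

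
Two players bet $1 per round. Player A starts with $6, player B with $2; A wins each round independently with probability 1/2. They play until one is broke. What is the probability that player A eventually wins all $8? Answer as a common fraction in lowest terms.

With a fair step, P(i) = ½P(i−1) + ½P(i+1) with P(0)=0, P(8)=1 has the linear solution P(i) = i/8.
P(6) = 6/8 = 3/4.

3/4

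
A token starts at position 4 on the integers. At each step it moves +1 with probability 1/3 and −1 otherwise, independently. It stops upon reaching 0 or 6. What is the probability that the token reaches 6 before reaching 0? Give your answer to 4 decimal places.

0.2381

Let r = q/p = (2/3)/(1/3) = 2. The recurrence P(i) = p·P(i+1) + q·P(i−1) with P(0)=0, P(6)=1 gives P(i) = (1 − r^i)/(1 − r^6).
P(4) = (1 − (2)^4) / (1 − (2)^6) = 5/21 ≈ 0.2381.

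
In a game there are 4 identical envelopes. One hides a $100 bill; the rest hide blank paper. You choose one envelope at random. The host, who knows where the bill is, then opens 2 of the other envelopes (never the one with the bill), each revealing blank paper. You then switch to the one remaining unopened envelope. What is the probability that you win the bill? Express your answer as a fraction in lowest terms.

Your original envelope holds the bill with probability 1/4, so the other 3 collectively hold it with probability 3/4.
The host can always find 2 empty envelopes to open, so the reveals don't change that 3/4; it is now spread over the 1 remaining unopened envelope.
P(win by switching) = (3/4) · (1/1) = 3/4.

3/4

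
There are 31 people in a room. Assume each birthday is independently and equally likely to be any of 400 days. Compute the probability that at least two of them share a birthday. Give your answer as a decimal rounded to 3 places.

It's easier to compute the probability that all 31 are distinct.
P(all distinct) = 400/400 · 399/400 · ··· · 370/400 ≈ 0.303.
So the probability of at least one match is 1 − 0.303 = 0.697.

0.697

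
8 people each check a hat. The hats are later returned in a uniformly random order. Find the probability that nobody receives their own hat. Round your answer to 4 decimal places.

This is the derangement probability: permutations of 8 with no fixed point.
D(8) = 8! · (1 − 1/1! + 1/2! − ··· + (−1)^8/8!) = 14833.
P = 14833/40320 = 2119/5760 ≈ 0.3679.

0.3679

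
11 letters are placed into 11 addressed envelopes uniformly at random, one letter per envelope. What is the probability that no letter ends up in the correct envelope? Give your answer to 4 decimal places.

0.3679

This is the derangement probability: permutations of 11 with no fixed point.
D(11) = 11! · (1 − 1/1! + 1/2! − ··· + (−1)^11/11!) = 14684570.
P = 14684570/39916800 = 1468457/3991680 ≈ 0.3679.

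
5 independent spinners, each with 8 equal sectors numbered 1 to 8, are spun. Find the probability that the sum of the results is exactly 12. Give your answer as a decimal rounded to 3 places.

0.010

There are 8^5 = 32768 equally likely outcomes.
The number of ordered 5-tuples from {1,…,8} summing to 12 is 330.
P(sum = 12) = 330/32768 = 165/16384 ≈ 0.010.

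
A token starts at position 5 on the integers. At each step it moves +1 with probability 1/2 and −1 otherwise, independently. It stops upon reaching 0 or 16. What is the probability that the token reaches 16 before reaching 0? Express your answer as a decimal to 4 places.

0.3125

With a fair step, P(i) = ½P(i−1) + ½P(i+1) with P(0)=0, P(16)=1 has the linear solution P(i) = i/16.
P(5) = 5/16 ≈ 0.3125.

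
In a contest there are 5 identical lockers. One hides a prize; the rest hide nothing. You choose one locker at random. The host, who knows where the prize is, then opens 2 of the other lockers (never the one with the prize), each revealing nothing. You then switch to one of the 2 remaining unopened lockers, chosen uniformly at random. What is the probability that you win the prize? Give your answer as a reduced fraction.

2/5

Your original locker holds the prize with probability 1/5, so the other 4 collectively hold it with probability 4/5.
The host can always find 2 empty lockers to open, so the reveals don't change that 4/5; it is now spread over the 2 remaining unopened lockers.
P(win by switching) = (4/5) · (1/2) = 2/5.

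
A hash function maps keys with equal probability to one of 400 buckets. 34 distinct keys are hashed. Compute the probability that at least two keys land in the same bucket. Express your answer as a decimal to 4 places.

0.7639

It's easier to compute the probability that all 34 are distinct.
P(all distinct) = 400/400 · 399/400 · ··· · 367/400 ≈ 0.2361.
So the probability of at least one match is 1 − 0.2361 = 0.7639.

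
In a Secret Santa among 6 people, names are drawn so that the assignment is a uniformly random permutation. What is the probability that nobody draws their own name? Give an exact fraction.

This is the derangement probability: permutations of 6 with no fixed point.
D(6) = 6! · (1 − 1/1! + 1/2! − ··· + (−1)^6/6!) = 265.
P = 265/720 = 53/144.

53/144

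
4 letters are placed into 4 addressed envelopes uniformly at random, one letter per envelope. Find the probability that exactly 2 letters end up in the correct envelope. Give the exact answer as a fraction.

1/4

Choose which 2 of the 4 are fixed: C(4,2) = 6 ways.
The remaining 2 must have no fixed point: D(2) = 1.
P = 6·1/24 = 1/4.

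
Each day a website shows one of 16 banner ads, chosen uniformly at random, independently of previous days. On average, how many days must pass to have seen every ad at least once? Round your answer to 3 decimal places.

After i distinct types are collected, each trial gives a new one with probability (16−i)/16, so the expected wait for the next new type is 16/(16−i).
E = 16/16 + 16/15 + 16/14 + 16/13 + 16/12 + 16/11 + 16/10 + 16/9 + 16/8 + 16/7 + 16/6 + 16/5 + 16/4 + 16/3 + 16/2 + 16/1 = 2436559/45045 ≈ 54.092.

54.092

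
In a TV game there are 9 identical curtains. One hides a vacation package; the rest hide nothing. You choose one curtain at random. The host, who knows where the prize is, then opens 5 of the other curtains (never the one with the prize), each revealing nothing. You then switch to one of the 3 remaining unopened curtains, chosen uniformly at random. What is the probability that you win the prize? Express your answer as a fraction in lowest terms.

8/27

Your original curtain holds the prize with probability 1/9, so the other 8 collectively hold it with probability 8/9.
The host can always find 5 empty curtains to open, so the reveals don't change that 8/9; it is now spread over the 3 remaining unopened curtains.
P(win by switching) = (8/9) · (1/3) = 8/27.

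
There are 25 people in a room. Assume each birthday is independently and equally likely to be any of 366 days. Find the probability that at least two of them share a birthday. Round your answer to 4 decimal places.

0.5677

It's easier to compute the probability that all 25 are distinct.
P(all distinct) = 366/366 · 365/366 · ··· · 342/366 ≈ 0.4323.
So the probability of at least one match is 1 − 0.4323 = 0.5677.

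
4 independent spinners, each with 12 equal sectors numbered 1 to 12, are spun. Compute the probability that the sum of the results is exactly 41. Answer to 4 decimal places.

0.0058

There are 12^4 = 20736 equally likely outcomes.
The number of ordered 4-tuples from {1,…,12} summing to 41 is 120.
P(sum = 41) = 120/20736 = 5/864 ≈ 0.0058.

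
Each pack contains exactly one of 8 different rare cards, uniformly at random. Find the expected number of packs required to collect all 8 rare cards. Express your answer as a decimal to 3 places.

21.743

After i distinct types are collected, each trial gives a new one with probability (8−i)/8, so the expected wait for the next new type is 8/(8−i).
E = 8/8 + 8/7 + 8/6 + 8/5 + 8/4 + 8/3 + 8/2 + 8/1 = 761/35 ≈ 21.743.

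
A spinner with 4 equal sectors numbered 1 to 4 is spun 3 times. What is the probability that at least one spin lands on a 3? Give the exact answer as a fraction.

37/64

P(no spin lands on a 3) = (3/4)^3 = 27/64.
P(at least one) = 1 − 27/64 = 37/64.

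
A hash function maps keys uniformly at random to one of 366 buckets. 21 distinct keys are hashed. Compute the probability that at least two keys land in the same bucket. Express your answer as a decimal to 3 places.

It's easier to compute the probability that all 21 are distinct.
P(all distinct) = 366/366 · 365/366 · ··· · 346/366 ≈ 0.557.
So the probability of at least one match is 1 − 0.557 = 0.443.

0.443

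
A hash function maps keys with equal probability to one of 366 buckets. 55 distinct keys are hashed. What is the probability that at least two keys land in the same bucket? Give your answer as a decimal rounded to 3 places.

0.986

It's easier to compute the probability that all 55 are distinct.
P(all distinct) = 366/366 · 365/366 · ··· · 312/366 ≈ 0.014.
So the probability of at least one match is 1 − 0.014 = 0.986.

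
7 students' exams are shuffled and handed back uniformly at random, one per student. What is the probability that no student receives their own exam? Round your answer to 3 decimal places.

0.368

This is the derangement probability: permutations of 7 with no fixed point.
D(7) = 7! · (1 − 1/1! + 1/2! − ··· + (−1)^7/7!) = 1854.
P = 1854/5040 = 103/280 ≈ 0.368.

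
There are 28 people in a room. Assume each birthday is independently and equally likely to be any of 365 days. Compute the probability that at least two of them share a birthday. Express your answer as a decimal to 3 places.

0.654

It's easier to compute the probability that all 28 are distinct.
P(all distinct) = 365/365 · 364/365 · ··· · 338/365 ≈ 0.346.
So the probability of at least one match is 1 − 0.346 = 0.654.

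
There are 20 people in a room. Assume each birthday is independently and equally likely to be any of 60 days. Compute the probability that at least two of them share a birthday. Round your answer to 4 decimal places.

It's easier to compute the probability that all 20 are distinct.
P(all distinct) = 60/60 · 59/60 · ··· · 41/60 ≈ 0.0279.
So the probability of at least one match is 1 − 0.0279 = 0.9721.

0.9721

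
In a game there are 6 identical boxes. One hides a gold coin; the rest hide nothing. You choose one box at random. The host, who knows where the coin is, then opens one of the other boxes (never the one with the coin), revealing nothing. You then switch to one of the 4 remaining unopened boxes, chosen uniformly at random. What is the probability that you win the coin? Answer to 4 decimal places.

0.2083

Your original box holds the coin with probability 1/6, so the other 5 collectively hold it with probability 5/6.
The host can always find an empty box to open, so this doesn't change that 5/6; it is now spread over the 4 remaining unopened boxes.
P(win by switching) = (5/6) · (1/4) = 5/24 ≈ 0.2083.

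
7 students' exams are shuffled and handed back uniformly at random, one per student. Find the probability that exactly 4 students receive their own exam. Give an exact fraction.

Choose which 4 of the 7 are fixed: C(7,4) = 35 ways.
The remaining 3 must have no fixed point: D(3) = 2.
P = 35·2/5040 = 1/72.

1/72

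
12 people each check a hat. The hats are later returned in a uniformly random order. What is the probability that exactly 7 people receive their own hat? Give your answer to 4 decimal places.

0.0001

Choose which 7 of the 12 are fixed: C(12,7) = 792 ways.
The remaining 5 must have no fixed point: D(5) = 44.
P = 792·44/479001600 = 11/151200 ≈ 0.0001.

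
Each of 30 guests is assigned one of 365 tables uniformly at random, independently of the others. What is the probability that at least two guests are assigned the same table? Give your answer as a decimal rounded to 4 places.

It's easier to compute the probability that all 30 are distinct.
P(all distinct) = 365/365 · 364/365 · ··· · 336/365 ≈ 0.2937.
So the probability of at least one match is 1 − 0.2937 = 0.7063.

0.7063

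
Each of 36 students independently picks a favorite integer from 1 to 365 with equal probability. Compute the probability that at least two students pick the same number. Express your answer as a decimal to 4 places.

It's easier to compute the probability that all 36 are distinct.
P(all distinct) = 365/365 · 364/365 · ··· · 330/365 ≈ 0.1678.
So the probability of at least one match is 1 − 0.1678 = 0.8322.

0.8322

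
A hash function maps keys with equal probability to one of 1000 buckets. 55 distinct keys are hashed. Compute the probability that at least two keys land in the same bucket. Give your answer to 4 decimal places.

It's easier to compute the probability that all 55 are distinct.
P(all distinct) = 1000/1000 · 999/1000 · ··· · 946/1000 ≈ 0.2203.
So the probability of at least one match is 1 − 0.2203 = 0.7797.

0.7797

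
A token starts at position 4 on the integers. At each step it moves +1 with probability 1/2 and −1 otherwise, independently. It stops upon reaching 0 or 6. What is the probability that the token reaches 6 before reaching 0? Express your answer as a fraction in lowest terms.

With a fair step, P(i) = ½P(i−1) + ½P(i+1) with P(0)=0, P(6)=1 has the linear solution P(i) = i/6.
P(4) = 4/6 = 2/3.

2/3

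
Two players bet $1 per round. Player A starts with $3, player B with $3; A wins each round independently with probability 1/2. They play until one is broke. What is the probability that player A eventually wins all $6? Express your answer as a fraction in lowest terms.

1/2

With a fair step, P(i) = ½P(i−1) + ½P(i+1) with P(0)=0, P(6)=1 has the linear solution P(i) = i/6.
P(3) = 3/6 = 1/2.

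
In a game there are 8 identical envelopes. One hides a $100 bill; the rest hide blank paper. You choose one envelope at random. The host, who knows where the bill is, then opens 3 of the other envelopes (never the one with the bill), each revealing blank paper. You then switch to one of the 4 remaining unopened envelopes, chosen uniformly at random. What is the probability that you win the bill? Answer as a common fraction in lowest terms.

7/32

Your original envelope holds the bill with probability 1/8, so the other 7 collectively hold it with probability 7/8.
The host can always find 3 empty envelopes to open, so the reveals don't change that 7/8; it is now spread over the 4 remaining unopened envelopes.
P(win by switching) = (7/8) · (1/4) = 7/32.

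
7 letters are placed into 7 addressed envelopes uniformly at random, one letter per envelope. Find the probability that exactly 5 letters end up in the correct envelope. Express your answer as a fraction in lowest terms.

Choose which 5 of the 7 are fixed: C(7,5) = 21 ways.
The remaining 2 must have no fixed point: D(2) = 1.
P = 21·1/5040 = 1/240.

1/240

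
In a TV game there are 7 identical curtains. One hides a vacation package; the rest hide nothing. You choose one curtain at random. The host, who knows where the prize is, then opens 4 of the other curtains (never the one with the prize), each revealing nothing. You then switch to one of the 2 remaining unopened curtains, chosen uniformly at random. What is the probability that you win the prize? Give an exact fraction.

Your original curtain holds the prize with probability 1/7, so the other 6 collectively hold it with probability 6/7.
The host can always find 4 empty curtains to open, so the reveals don't change that 6/7; it is now spread over the 2 remaining unopened curtains.
P(win by switching) = (6/7) · (1/2) = 3/7.

3/7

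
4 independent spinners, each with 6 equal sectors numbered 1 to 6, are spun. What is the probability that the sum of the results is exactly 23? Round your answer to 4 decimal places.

0.0031

There are 6^4 = 1296 equally likely outcomes.
The number of ordered 4-tuples from {1,…,6} summing to 23 is 4.
P(sum = 23) = 4/1296 = 1/324 ≈ 0.0031.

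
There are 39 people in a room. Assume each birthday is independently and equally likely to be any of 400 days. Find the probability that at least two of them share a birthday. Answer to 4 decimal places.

0.8527

It's easier to compute the probability that all 39 are distinct.
P(all distinct) = 400/400 · 399/400 · ··· · 362/400 ≈ 0.1473.
So the probability of at least one match is 1 − 0.1473 = 0.8527.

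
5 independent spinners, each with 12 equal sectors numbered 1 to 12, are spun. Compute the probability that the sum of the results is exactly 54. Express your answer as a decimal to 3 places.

0.001

There are 12^5 = 248832 equally likely outcomes.
The number of ordered 5-tuples from {1,…,12} summing to 54 is 210.
P(sum = 54) = 210/248832 = 35/41472 ≈ 0.001.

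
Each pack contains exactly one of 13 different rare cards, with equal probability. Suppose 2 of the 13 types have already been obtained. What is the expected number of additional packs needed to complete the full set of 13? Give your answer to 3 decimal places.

Starting from 2 distinct types, each trial gives a new one with probability (13−i)/13 when i types are held, so the wait for the next new type is 13/(13−i).
E = 13/11 + 13/10 + 13/9 + 13/8 + 13/7 + 13/6 + 13/5 + 13/4 + 13/3 + 13/2 + 13/1 = 1088243/27720 ≈ 39.258.

39.258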